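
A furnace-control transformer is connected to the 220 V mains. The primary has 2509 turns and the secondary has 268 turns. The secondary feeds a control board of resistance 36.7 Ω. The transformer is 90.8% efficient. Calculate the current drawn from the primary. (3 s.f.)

V_s = 220 × 268/2509 = 23.499 V.
I_s = V_s/R = 23.499/36.7 = 0.64031 A.
P_out = V_s I_s = 23.499 × 0.64031 = 15.047 W.
P_in = P_out/η = 15.047/0.908 = 16.571 W.
I_p = P_in/V_p = 16.571/220 = 0.0753 A.

I_p ≈ 0.0753 A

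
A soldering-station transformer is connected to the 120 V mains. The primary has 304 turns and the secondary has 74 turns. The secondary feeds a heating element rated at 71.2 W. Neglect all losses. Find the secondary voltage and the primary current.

V_s ≈ 29.2 V, I_p ≈ 0.593 A

V_s = V_p × N_s/N_p = 120 × 74/304 = 29.211 V.
I_s = P/V_s = 71.2/29.211 = 2.4375 A.
I_p = I_s × N_s/N_p = 2.4375 × 74/304 = 0.593 A.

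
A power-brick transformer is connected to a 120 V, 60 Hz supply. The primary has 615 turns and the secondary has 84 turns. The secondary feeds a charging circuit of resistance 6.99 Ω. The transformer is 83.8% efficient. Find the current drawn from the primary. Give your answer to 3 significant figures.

V_s = 120 × 84/615 = 16.390 V.
I_s = V_s/R = 16.390/6.99 = 2.3448 A.
P_out = V_s I_s = 16.390 × 2.3448 = 38.432 W.
P_in = P_out/η = 38.432/0.838 = 45.862 W.
I_p = P_in/V_p = 45.862/120 = 0.382 A.

I_p ≈ 0.382 A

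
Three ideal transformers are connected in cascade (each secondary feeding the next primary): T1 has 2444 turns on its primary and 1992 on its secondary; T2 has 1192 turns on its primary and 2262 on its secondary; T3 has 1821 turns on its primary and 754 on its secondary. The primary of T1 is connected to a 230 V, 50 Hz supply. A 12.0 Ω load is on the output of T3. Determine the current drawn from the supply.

I_supply ≈ 7.86 A

Secondary of T1: V = 230.00 × 1992/2444 = 187.46 V.
Secondary of T2: V = 187.46 × 2262/1192 = 355.74 V.
Secondary of T3: V = 355.74 × 754/1821 = 147.30 V.
I_load = 147.30/12.0 = 12.275 A, so P_out = 147.30 × 12.275 = 1808.0 W.
All ideal ⇒ P_in = P_out, so I_supply = 1808.0/230 = 7.86 A.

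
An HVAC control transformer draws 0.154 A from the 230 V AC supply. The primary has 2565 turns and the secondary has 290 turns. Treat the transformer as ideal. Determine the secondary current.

I_s/I_p = N_p/N_s, so I_s = 0.154 × 2565/290 = 1.36 A.

I_s ≈ 1.36 A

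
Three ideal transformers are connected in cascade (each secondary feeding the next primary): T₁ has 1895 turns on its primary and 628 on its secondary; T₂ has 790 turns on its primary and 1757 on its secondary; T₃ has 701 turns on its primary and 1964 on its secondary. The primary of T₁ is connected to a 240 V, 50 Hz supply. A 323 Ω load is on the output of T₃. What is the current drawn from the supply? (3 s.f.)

I_supply ≈ 3.17 A

Secondary of T₁: V = 240.00 × 628/1895 = 79.536 V.
Secondary of T₂: V = 79.536 × 1757/790 = 176.89 V.
Secondary of T₃: V = 176.89 × 1964/701 = 495.60 V.
I_load = 495.60/323 = 1.5344 A, so P_out = 495.60 × 1.5344 = 760.43 W.
All ideal ⇒ P_in = P_out, so I_supply = 760.43/240 = 3.17 A.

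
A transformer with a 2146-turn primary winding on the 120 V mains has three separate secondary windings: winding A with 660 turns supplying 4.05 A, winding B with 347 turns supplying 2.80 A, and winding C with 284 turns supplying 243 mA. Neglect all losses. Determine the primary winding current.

V_A = 120 × 660/2146 = 36.906 V; V_B = 120 × 347/2146 = 19.404 V; V_C = 120 × 284/2146 = 15.881 V.
P_out = V_A I_A + V_B I_B + V_C I_C = 36.906×4.05 + 19.404×2.80 + 15.881×0.243 = 149.47 + 54.330 + 3.8590 = 207.66 W.
Ideal ⇒ P_in = P_out, so I_p = P_out/V_p = 207.66/120 = 1.73 A.

I_p ≈ 1.73 A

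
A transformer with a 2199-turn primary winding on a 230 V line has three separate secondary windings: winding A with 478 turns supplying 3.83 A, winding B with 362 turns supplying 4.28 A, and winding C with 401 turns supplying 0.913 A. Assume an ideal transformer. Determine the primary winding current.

V_A = 230 × 478/2199 = 49.995 V; V_B = 230 × 362/2199 = 37.863 V; V_C = 230 × 401/2199 = 41.942 V.
P_out = V_A I_A + V_B I_B + V_C I_C = 49.995×3.83 + 37.863×4.28 + 41.942×0.913 = 191.48 + 162.05 + 38.293 = 391.83 W.
Ideal ⇒ P_in = P_out, so I_p = P_out/V_p = 391.83/230 = 1.70 A.

I_p ≈ 1.70 A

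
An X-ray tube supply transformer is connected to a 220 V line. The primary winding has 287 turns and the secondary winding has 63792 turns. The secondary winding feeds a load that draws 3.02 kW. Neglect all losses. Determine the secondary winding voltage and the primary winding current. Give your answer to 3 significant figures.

V_s ≈ 48900 V, I_p ≈ 13.7 A

V_s = V_p × N_s/N_p = 220 × 63792/287 = 48900 V.
I_s = P/V_s = 3020/48900 = 0.061759 A.
I_p = I_s × N_s/N_p = 0.061759 × 63792/287 = 13.7 A.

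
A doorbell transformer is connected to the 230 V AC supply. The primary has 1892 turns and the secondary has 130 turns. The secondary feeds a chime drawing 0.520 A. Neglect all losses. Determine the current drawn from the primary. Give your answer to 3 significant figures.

For an ideal transformer I_p N_p = I_s N_s, so I_p = 0.520 × 130/1892 = 0.0357 A.

I_p ≈ 0.0357 A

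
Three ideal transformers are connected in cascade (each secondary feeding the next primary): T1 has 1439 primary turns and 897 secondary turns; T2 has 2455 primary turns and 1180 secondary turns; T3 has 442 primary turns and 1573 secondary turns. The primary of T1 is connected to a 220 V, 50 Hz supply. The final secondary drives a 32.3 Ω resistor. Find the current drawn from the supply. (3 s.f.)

After T1: V = 220.00 × 897/1439 = 137.14 V.
After T2: V = 137.14 × 1180/2455 = 65.915 V.
After T3: V = 65.915 × 1573/442 = 234.58 V.
I_load = 234.58/32.3 = 7.2625 A, so P_out = 234.58 × 7.2625 = 1703.6 W.
All ideal ⇒ P_in = P_out, so I_supply = 1703.6/220 = 7.74 A.

I_supply ≈ 7.74 A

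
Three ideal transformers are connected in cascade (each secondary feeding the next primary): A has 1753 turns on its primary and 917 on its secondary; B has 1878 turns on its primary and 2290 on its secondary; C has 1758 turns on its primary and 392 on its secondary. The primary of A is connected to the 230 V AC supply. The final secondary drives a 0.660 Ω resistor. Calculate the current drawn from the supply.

I_supply ≈ 7.05 A

After A: V = 230.00 × 917/1753 = 120.31 V.
After B: V = 120.31 × 2290/1878 = 146.71 V.
After C: V = 146.71 × 392/1758 = 32.713 V.
I_load = 32.713/0.660 = 49.565 A, so P_out = 32.713 × 49.565 = 1621.4 W.
All ideal ⇒ P_in = P_out, so I_supply = 1621.4/230 = 7.05 A.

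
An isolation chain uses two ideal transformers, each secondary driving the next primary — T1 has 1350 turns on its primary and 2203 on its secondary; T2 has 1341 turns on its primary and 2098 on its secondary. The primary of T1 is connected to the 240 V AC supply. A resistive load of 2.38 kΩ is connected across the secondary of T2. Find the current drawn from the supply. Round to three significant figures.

After T1: V = 240.00 × 2203/1350 = 391.64 V.
After T2: V = 391.64 × 2098/1341 = 612.73 V.
I_load = 612.73/2380 = 0.25745 A, so P_out = 612.73 × 0.25745 = 157.75 W.
All ideal ⇒ P_in = P_out, so I_supply = 157.75/240 = 0.657 A.

I_supply ≈ 0.657 A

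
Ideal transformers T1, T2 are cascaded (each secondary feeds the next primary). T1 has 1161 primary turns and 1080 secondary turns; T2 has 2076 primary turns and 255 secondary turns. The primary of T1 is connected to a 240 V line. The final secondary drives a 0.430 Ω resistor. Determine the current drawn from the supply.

Secondary of T1: V = 240.00 × 1080/1161 = 223.26 V.
Secondary of T2: V = 223.26 × 255/2076 = 27.423 V.
I_load = 27.423/0.430 = 63.775 A, so P_out = 27.423 × 63.775 = 1748.9 W.
All ideal ⇒ P_in = P_out, so I_supply = 1748.9/240 = 7.29 A.

I_supply ≈ 7.29 A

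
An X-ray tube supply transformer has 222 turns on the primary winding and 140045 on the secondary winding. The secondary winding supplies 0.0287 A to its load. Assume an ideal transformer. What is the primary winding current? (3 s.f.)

I_p ≈ 18.1 A

For an ideal transformer I_p/I_s = N_s/N_p, so I_p = 0.0287 × 140045/222 = 18.1 A.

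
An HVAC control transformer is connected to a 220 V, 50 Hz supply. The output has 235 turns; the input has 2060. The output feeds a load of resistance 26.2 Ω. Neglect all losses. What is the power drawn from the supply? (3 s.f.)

V_out = V_in × N_out/N_in = 220 × 235/2060 = 25.097 V.
I_out = V_out/R = 25.097/26.2 = 0.95790 A.
I_in = I_out × N_out/N_in = 0.95790 × 235/2060 = 0.10928 A.
P = V_in I_in = 220 × 0.10928 = 24.0 W.

P ≈ 24.0 W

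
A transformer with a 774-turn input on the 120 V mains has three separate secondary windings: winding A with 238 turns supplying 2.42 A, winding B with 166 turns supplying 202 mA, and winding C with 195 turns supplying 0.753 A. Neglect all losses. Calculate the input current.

I_in ≈ 0.977 A

V_A = 120 × 238/774 = 36.899 V; V_B = 120 × 166/774 = 25.736 V; V_C = 120 × 195/774 = 30.233 V.
P_out = V_A I_A + V_B I_B + V_C I_C = 36.899×2.42 + 25.736×0.202 + 30.233×0.753 = 89.296 + 5.1988 + 22.765 = 117.26 W.
Ideal ⇒ P_in = P_out, so I_in = P_out/V_in = 117.26/120 = 0.977 A.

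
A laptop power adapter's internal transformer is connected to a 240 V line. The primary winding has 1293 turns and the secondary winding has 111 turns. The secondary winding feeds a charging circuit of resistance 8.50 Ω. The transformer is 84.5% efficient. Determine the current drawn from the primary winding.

V_s = 240 × 111/1293 = 20.603 V.
I_s = V_s/R = 20.603/8.50 = 2.4239 A.
P_out = V_s I_s = 20.603 × 2.4239 = 49.940 W.
P_in = P_out/η = 49.940/0.845 = 59.101 W.
I_p = P_in/V_p = 59.101/240 = 0.246 A.

I_p ≈ 0.246 A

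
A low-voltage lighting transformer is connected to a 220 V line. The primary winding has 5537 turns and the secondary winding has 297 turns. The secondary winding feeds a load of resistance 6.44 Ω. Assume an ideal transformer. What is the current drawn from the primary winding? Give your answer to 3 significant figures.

V_s = V_p × N_s/N_p = 220 × 297/5537 = 11.801 V.
I_s = V_s/R = 11.801/6.44 = 1.8324 A.
For an ideal transformer I_p N_p = I_s N_s, so I_p = 1.8324 × 297/5537 = 0.0983 A.

I_p ≈ 0.0983 A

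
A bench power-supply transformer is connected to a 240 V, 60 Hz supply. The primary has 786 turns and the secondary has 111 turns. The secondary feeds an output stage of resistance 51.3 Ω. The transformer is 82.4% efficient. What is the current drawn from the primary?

V_s = 240 × 111/786 = 33.893 V.
I_s = V_s/R = 33.893/51.3 = 0.66068 A.
P_out = V_s I_s = 33.893 × 0.66068 = 22.393 W.
P_in = P_out/η = 22.393/0.824 = 27.176 W.
I_p = P_in/V_p = 27.176/240 = 0.113 A.

I_p ≈ 0.113 A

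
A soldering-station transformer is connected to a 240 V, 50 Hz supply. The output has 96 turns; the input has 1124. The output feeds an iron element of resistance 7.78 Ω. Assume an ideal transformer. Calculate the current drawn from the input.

I_in ≈ 0.225 A

V_out = V_in × N_out/N_in = 240 × 96/1124 = 20.498 V.
I_out = V_out/R = 20.498/7.78 = 2.6347 A.
For an ideal transformer I_in N_in = I_out N_out, so I_in = 2.6347 × 96/1124 = 0.225 A.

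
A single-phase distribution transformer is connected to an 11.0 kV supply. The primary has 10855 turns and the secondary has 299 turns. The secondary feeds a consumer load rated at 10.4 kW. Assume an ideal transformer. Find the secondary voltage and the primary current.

V_s ≈ 303 V, I_p ≈ 0.945 A

V_s = V_p × N_s/N_p = 11000 × 299/10855 = 302.99 V.
I_s = P/V_s = 10400/302.99 = 34.324 A.
I_p = I_s × N_s/N_p = 34.324 × 299/10855 = 0.945 A.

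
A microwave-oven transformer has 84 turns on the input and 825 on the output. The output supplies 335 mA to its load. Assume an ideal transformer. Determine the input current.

For an ideal transformer I_in/I_out = N_out/N_in, so I_in = 0.335 × 825/84 = 3.29 A.

I_in ≈ 3.29 A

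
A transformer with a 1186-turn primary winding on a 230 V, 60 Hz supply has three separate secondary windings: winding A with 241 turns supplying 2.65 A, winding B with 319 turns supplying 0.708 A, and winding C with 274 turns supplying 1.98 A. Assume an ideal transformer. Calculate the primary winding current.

V_A = 230 × 241/1186 = 46.737 V; V_B = 230 × 319/1186 = 61.863 V; V_C = 230 × 274/1186 = 53.137 V.
P_out = V_A I_A + V_B I_B + V_C I_C = 46.737×2.65 + 61.863×0.708 + 53.137×1.98 = 123.85 + 43.799 + 105.21 = 272.86 W.
Ideal ⇒ P_in = P_out, so I_p = P_out/V_p = 272.86/230 = 1.19 A.

I_p ≈ 1.19 A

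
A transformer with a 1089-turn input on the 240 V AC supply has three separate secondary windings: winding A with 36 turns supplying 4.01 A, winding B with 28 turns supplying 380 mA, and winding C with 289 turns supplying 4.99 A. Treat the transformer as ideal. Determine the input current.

I_in ≈ 1.47 A

V_A = 240 × 36/1089 = 7.9339 V; V_B = 240 × 28/1089 = 6.1708 V; V_C = 240 × 289/1089 = 63.691 V.
P_out = V_A I_A + V_B I_B + V_C I_C = 7.9339×4.01 + 6.1708×0.380 + 63.691×4.99 = 31.815 + 2.3449 + 317.82 = 351.98 W.
Ideal ⇒ P_in = P_out, so I_in = P_out/V_in = 351.98/240 = 1.47 A.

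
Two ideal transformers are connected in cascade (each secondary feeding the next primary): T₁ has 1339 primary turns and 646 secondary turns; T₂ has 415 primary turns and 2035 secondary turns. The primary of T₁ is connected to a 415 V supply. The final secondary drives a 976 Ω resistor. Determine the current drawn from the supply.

After T₁: V = 415.00 × 646/1339 = 200.22 V.
After T₂: V = 200.22 × 2035/415 = 981.78 V.
I_load = 981.78/976 = 1.0059 A, so P_out = 981.78 × 1.0059 = 987.60 W.
All ideal ⇒ P_in = P_out, so I_supply = 987.60/415 = 2.38 A.

I_supply ≈ 2.38 A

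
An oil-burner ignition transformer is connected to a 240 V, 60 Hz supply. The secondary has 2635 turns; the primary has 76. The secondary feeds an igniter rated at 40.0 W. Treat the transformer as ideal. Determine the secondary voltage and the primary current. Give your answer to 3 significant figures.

V_s = V_p × N_s/N_p = 240 × 2635/76 = 8321.1 V.
I_s = P/V_s = 40.0/8321.1 = 0.0048071 A.
I_p = I_s × N_s/N_p = 0.0048071 × 2635/76 = 0.167 A.

V_s ≈ 8320 V, I_p ≈ 0.167 A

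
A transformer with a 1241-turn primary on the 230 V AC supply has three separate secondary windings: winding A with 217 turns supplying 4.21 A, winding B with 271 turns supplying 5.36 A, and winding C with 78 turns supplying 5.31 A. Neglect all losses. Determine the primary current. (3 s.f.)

I_p ≈ 2.24 A

V_A = 230 × 217/1241 = 40.218 V; V_B = 230 × 271/1241 = 50.226 V; V_C = 230 × 78/1241 = 14.456 V.
P_out = V_A I_A + V_B I_B + V_C I_C = 40.218×4.21 + 50.226×5.36 + 14.456×5.31 = 169.32 + 269.21 + 76.762 = 515.29 W.
Ideal ⇒ P_in = P_out, so I_p = P_out/V_p = 515.29/230 = 2.24 A.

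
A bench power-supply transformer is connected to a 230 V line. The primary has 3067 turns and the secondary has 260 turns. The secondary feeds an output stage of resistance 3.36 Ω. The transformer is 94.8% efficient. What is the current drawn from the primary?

I_p ≈ 0.519 A

V_s = 230 × 260/3067 = 19.498 V.
I_s = V_s/R = 19.498/3.36 = 5.8029 A.
P_out = V_s I_s = 19.498 × 5.8029 = 113.15 W.
P_in = P_out/η = 113.15/0.948 = 119.35 W.
I_p = P_in/V_p = 119.35/230 = 0.519 A.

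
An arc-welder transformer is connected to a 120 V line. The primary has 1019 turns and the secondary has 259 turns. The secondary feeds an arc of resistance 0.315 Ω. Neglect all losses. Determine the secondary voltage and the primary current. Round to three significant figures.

V_s = V_p × N_s/N_p = 120 × 259/1019 = 30.500 V.
I_s = V_s/R = 30.500/0.315 = 96.827 A.
I_p = I_s × N_s/N_p = 96.827 × 259/1019 = 24.6 A.

V_s ≈ 30.5 V, I_p ≈ 24.6 A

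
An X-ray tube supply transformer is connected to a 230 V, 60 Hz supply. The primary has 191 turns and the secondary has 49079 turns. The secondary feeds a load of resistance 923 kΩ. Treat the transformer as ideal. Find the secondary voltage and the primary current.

V_s ≈ 59100 V, I_p ≈ 16.5 A

V_s = V_p × N_s/N_p = 230 × 49079/191 = 59100 V.
I_s = V_s/R = 59100/923000 = 0.064031 A.
I_p = I_s × N_s/N_p = 0.064031 × 49079/191 = 16.5 A.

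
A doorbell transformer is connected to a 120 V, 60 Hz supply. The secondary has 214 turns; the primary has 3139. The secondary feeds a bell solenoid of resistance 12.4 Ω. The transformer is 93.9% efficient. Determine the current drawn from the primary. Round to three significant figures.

I_p ≈ 0.0479 A

V_s = 120 × 214/3139 = 8.1809 V.
I_s = V_s/R = 8.1809/12.4 = 0.65975 A.
P_out = V_s I_s = 8.1809 × 0.65975 = 5.3974 W.
P_in = P_out/η = 5.3974/0.939 = 5.7480 W.
I_p = P_in/V_p = 5.7480/120 = 0.0479 A.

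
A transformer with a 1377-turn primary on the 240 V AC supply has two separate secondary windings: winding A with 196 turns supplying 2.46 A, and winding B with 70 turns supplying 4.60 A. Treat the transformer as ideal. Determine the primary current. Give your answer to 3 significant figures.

I_p ≈ 0.584 A

V_A = 240 × 196/1377 = 34.161 V; V_B = 240 × 70/1377 = 12.200 V.
P_out = V_A I_A + V_B I_B = 34.161×2.46 + 12.200×4.60 = 84.037 + 56.122 = 140.16 W.
Ideal ⇒ P_in = P_out, so I_p = P_out/V_p = 140.16/240 = 0.584 A.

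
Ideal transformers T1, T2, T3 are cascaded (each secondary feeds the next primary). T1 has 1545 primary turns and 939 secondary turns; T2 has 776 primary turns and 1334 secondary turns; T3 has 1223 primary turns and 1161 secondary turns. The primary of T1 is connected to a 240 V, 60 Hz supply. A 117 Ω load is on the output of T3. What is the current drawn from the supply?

After T1: V = 240.00 × 939/1545 = 145.86 V.
After T2: V = 145.86 × 1334/776 = 250.75 V.
After T3: V = 250.75 × 1161/1223 = 238.04 V.
I_load = 238.04/117 = 2.0345 A, so P_out = 238.04 × 2.0345 = 484.30 W.
All ideal ⇒ P_in = P_out, so I_supply = 484.30/240 = 2.02 A.

I_supply ≈ 2.02 A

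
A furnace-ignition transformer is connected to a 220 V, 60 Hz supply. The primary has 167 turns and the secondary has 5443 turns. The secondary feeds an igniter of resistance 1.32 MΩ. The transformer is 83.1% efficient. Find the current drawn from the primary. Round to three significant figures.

I_p ≈ 0.213 A

V_s = 220 × 5443/167 = 7170.4 V.
I_s = V_s/R = 7170.4/(1.32×10^6) = 0.0054321 A.
P_out = V_s I_s = 7170.4 × 0.0054321 = 38.951 W.
P_in = P_out/η = 38.951/0.831 = 46.872 W.
I_p = P_in/V_p = 46.872/220 = 0.213 A.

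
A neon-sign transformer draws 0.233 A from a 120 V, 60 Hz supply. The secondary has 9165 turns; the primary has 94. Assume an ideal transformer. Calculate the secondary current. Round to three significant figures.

I_s/I_p = N_p/N_s, so I_s = 0.233 × 94/9165 = 0.00239 A.

I_s ≈ 0.00239 A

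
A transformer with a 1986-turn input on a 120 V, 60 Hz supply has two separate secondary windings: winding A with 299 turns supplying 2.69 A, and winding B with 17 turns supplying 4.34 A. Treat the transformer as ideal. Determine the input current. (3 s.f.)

I_in ≈ 0.442 A

V_A = 120 × 299/1986 = 18.066 V; V_B = 120 × 17/1986 = 1.0272 V.
P_out = V_A I_A + V_B I_B = 18.066×2.69 + 1.0272×4.34 = 48.599 + 4.4580 = 53.057 W.
Ideal ⇒ P_in = P_out, so I_in = P_out/V_in = 53.057/120 = 0.442 A.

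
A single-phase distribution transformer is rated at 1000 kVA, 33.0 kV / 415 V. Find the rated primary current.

I_p = S/V_p = 1000000/33000 = 30.3 A.

I_p ≈ 30.3 A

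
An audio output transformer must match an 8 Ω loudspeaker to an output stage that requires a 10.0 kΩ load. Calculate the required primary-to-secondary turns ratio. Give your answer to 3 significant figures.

N_p/N_s ≈ 35.4

Z_p/Z_s = (N_p/N_s)², so N_p/N_s = √(10000/8) = √1250 = 35.4.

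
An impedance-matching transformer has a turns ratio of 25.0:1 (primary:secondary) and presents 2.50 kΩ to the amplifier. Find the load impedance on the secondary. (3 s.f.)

Z_s = Z_p/(N_p/N_s)² = 2500/25.0² = 4.00 Ω.

Z_s ≈ 4.00 Ω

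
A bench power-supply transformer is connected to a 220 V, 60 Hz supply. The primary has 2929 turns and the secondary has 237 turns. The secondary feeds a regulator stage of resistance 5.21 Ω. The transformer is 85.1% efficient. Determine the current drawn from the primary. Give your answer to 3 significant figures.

V_s = 220 × 237/2929 = 17.801 V.
I_s = V_s/R = 17.801/5.21 = 3.4168 A.
P_out = V_s I_s = 17.801 × 3.4168 = 60.823 W.
P_in = P_out/η = 60.823/0.851 = 71.472 W.
I_p = P_in/V_p = 71.472/220 = 0.325 A.

I_p ≈ 0.325 A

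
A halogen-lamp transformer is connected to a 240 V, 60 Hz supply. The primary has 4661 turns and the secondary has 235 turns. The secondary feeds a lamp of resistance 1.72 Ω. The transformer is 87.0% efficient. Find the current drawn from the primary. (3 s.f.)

I_p ≈ 0.408 A

V_s = 240 × 235/4661 = 12.100 V.
I_s = V_s/R = 12.100/1.72 = 7.0351 A.
P_out = V_s I_s = 12.100 × 7.0351 = 85.128 W.
P_in = P_out/η = 85.128/0.870 = 97.848 W.
I_p = P_in/V_p = 97.848/240 = 0.408 A.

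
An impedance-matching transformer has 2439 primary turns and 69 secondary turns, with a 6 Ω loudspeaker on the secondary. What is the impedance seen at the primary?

Z_p ≈ 7500 Ω

Z_p = (N_p/N_s)² × Z_s = (2439/69)² × 6 = 7500 Ω.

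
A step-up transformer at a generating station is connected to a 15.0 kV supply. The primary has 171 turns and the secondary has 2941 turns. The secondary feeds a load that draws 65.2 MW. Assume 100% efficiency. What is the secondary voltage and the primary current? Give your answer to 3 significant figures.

V_s = V_p × N_s/N_p = 15000 × 2941/171 = 257980 V.
I_s = P/V_s = 6.52×10^7/257980 = 252.73 A.
I_p = I_s × N_s/N_p = 252.73 × 2941/171 = 4350 A.

V_s ≈ 258000 V, I_p ≈ 4350 A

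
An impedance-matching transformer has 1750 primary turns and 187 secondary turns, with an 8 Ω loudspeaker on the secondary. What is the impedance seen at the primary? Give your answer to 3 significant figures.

Z_p = (N_p/N_s)² × Z_s = (1750/187)² × 8 = 701 Ω.

Z_p ≈ 701 Ω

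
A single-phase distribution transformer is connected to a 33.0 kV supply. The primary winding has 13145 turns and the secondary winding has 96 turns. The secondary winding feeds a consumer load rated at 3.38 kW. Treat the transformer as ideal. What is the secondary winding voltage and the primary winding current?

V_s = V_p × N_s/N_p = 33000 × 96/13145 = 241.00 V.
I_s = P/V_s = 3380/241.00 = 14.025 A.
I_p = I_s × N_s/N_p = 14.025 × 96/13145 = 0.102 A.

V_s ≈ 241 V, I_p ≈ 0.102 A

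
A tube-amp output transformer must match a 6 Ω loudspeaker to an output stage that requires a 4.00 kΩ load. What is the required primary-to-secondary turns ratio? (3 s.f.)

Z_p/Z_s = (N_p/N_s)², so N_p/N_s = √(4000/6) = √667 = 25.8.

N_p/N_s ≈ 25.8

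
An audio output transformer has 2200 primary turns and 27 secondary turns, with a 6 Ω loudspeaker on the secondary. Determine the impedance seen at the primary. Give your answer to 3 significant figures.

Z_p ≈ 39800 Ω

Z_p = (N_p/N_s)² × Z_s = (2200/27)² × 6 = 39800 Ω.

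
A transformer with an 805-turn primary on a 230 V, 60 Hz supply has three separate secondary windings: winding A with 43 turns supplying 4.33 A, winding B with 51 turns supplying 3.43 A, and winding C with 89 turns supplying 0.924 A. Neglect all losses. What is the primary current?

I_p ≈ 0.551 A

V_A = 230 × 43/805 = 12.286 V; V_B = 230 × 51/805 = 14.571 V; V_C = 230 × 89/805 = 25.429 V.
P_out = V_A I_A + V_B I_B + V_C I_C = 12.286×4.33 + 14.571×3.43 + 25.429×0.924 = 53.197 + 49.980 + 23.496 = 126.67 W.
Ideal ⇒ P_in = P_out, so I_p = P_out/V_p = 126.67/230 = 0.551 A.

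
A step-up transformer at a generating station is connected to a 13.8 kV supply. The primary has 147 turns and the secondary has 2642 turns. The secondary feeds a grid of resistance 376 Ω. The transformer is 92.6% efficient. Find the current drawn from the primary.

I_p ≈ 12800 A

V_s = 13800 × 2642/147 = 248020 V.
I_s = V_s/R = 248020/376 = 659.64 A.
P_out = V_s I_s = 248020 × 659.64 = 1.6361×10^8 W.
P_in = P_out/η = 1.6361×10^8/0.926 = 1.7668×10^8 W.
I_p = P_in/V_p = 1.7668×10^8/13800 = 12800 A.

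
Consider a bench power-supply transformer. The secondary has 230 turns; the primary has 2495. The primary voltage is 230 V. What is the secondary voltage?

V_s ≈ 21.2 V

V_s/V_p = N_s/N_p, so V_s = 230 × 230/2495 = 21.2 V.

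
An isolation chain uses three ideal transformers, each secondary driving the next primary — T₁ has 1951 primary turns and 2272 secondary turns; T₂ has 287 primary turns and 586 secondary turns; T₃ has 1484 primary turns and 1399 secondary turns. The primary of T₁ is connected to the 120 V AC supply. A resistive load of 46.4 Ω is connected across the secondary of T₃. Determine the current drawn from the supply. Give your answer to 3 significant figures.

I_supply ≈ 13.0 A

Secondary of T₁: V = 120.00 × 2272/1951 = 139.74 V.
Secondary of T₂: V = 139.74 × 586/287 = 285.33 V.
Secondary of T₃: V = 285.33 × 1399/1484 = 268.99 V.
I_load = 268.99/46.4 = 5.7971 A, so P_out = 268.99 × 5.7971 = 1559.4 W.
All ideal ⇒ P_in = P_out, so I_supply = 1559.4/120 = 13.0 A.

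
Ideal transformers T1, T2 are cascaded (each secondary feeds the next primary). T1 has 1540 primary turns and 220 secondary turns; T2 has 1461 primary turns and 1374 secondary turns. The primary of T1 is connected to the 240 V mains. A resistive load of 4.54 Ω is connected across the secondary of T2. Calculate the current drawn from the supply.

I_supply ≈ 0.954 A

After T1: V = 240.00 × 220/1540 = 34.286 V.
After T2: V = 34.286 × 1374/1461 = 32.244 V.
I_load = 32.244/4.54 = 7.1022 A, so P_out = 32.244 × 7.1022 = 229.00 W.
All ideal ⇒ P_in = P_out, so I_supply = 229.00/240 = 0.954 A.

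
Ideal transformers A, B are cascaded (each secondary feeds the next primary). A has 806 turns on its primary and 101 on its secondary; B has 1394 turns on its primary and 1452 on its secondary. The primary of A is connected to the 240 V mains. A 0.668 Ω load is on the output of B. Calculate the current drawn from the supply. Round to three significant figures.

After A: V = 240.00 × 101/806 = 30.074 V.
After B: V = 30.074 × 1452/1394 = 31.326 V.
I_load = 31.326/0.668 = 46.895 A, so P_out = 31.326 × 46.895 = 1469.0 W.
All ideal ⇒ P_in = P_out, so I_supply = 1469.0/240 = 6.12 A.

I_supply ≈ 6.12 A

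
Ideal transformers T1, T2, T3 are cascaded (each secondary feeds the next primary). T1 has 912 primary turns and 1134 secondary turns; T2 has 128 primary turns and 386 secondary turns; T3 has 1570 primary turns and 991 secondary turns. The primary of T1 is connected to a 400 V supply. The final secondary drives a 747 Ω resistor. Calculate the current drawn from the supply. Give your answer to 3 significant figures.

I_supply ≈ 3.00 A

Secondary of T1: V = 400.00 × 1134/912 = 497.37 V.
Secondary of T2: V = 497.37 × 386/128 = 1499.9 V.
Secondary of T3: V = 1499.9 × 991/1570 = 946.74 V.
I_load = 946.74/747 = 1.2674 A, so P_out = 946.74 × 1.2674 = 1199.9 W.
All ideal ⇒ P_in = P_out, so I_supply = 1199.9/400 = 3.00 A.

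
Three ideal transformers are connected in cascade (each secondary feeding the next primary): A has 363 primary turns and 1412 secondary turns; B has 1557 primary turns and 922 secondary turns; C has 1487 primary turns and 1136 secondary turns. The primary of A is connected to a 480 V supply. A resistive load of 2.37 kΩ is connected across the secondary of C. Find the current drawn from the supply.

Secondary of A: V = 480.00 × 1412/363 = 1867.1 V.
Secondary of B: V = 1867.1 × 922/1557 = 1105.6 V.
Secondary of C: V = 1105.6 × 1136/1487 = 844.65 V.
I_load = 844.65/2370 = 0.35639 A, so P_out = 844.65 × 0.35639 = 301.03 W.
All ideal ⇒ P_in = P_out, so I_supply = 301.03/480 = 0.627 A.

I_supply ≈ 0.627 A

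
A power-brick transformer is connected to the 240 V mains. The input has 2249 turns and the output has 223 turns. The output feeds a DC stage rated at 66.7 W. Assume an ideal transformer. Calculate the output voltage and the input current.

V_out ≈ 23.8 V, I_in ≈ 0.278 A

V_out = V_in × N_out/N_in = 240 × 223/2249 = 23.797 V.
I_out = P/V_out = 66.7/23.797 = 2.8028 A.
I_in = I_out × N_out/N_in = 2.8028 × 223/2249 = 0.278 A.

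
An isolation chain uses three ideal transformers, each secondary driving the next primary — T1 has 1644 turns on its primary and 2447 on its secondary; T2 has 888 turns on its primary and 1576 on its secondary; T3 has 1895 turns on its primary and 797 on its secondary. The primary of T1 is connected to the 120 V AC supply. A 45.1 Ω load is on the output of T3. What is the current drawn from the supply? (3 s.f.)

Secondary of T1: V = 120.00 × 2447/1644 = 178.61 V.
Secondary of T2: V = 178.61 × 1576/888 = 317.00 V.
Secondary of T3: V = 317.00 × 797/1895 = 133.32 V.
I_load = 133.32/45.1 = 2.9562 A, so P_out = 133.32 × 2.9562 = 394.13 W.
All ideal ⇒ P_in = P_out, so I_supply = 394.13/120 = 3.28 A.

I_supply ≈ 3.28 A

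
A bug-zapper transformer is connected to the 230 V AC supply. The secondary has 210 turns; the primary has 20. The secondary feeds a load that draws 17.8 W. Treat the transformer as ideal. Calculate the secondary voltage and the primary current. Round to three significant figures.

V_s ≈ 2420 V, I_p ≈ 0.0774 A

V_s = V_p × N_s/N_p = 230 × 210/20 = 2415.0 V.
I_s = P/V_s = 17.8/2415.0 = 0.0073706 A.
I_p = I_s × N_s/N_p = 0.0073706 × 210/20 = 0.0774 A.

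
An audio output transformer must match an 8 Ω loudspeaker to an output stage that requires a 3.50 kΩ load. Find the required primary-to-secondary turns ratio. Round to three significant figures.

Z_p/Z_s = (N_p/N_s)², so N_p/N_s = √(3500/8) = √438 = 20.9.

N_p/N_s ≈ 20.9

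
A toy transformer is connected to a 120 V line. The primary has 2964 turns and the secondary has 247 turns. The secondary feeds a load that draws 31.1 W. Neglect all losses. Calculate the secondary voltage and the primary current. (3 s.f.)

V_s = V_p × N_s/N_p = 120 × 247/2964 = 10.000 V.
I_s = P/V_s = 31.1/10.000 = 3.1100 A.
I_p = I_s × N_s/N_p = 3.1100 × 247/2964 = 0.259 A.

V_s ≈ 10.0 V, I_p ≈ 0.259 A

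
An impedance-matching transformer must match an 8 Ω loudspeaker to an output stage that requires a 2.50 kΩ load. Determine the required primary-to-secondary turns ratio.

Z_p/Z_s = (N_p/N_s)², so N_p/N_s = √(2500/8) = √312 = 17.7.

N_p/N_s ≈ 17.7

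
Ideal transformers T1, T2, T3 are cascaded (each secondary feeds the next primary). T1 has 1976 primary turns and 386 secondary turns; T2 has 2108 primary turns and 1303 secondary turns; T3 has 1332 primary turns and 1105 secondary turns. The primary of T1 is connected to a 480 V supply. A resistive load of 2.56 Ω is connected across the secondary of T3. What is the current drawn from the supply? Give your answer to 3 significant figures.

Secondary of T1: V = 480.00 × 386/1976 = 93.765 V.
Secondary of T2: V = 93.765 × 1303/2108 = 57.958 V.
Secondary of T3: V = 57.958 × 1105/1332 = 48.081 V.
I_load = 48.081/2.56 = 18.782 A, so P_out = 48.081 × 18.782 = 903.04 W.
All ideal ⇒ P_in = P_out, so I_supply = 903.04/480 = 1.88 A.

I_supply ≈ 1.88 A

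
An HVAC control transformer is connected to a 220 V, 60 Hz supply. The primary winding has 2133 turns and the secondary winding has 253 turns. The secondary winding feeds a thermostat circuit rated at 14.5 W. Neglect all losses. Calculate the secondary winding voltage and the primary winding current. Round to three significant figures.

V_s = V_p × N_s/N_p = 220 × 253/2133 = 26.095 V.
I_s = P/V_s = 14.5/26.095 = 0.55567 A.
I_p = I_s × N_s/N_p = 0.55567 × 253/2133 = 0.0659 A.

V_s ≈ 26.1 V, I_p ≈ 0.0659 A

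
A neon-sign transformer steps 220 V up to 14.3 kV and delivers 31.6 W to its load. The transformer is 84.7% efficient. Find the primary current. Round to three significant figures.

I_p ≈ 0.170 A

P_in = P_out/η = 31.6/0.847 = 37.308 W.
I_p = P_in/V_p = 37.308/220 = 0.170 A.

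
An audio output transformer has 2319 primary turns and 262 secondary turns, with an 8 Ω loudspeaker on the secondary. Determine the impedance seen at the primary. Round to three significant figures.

Z_p ≈ 627 Ω

Z_p = (N_p/N_s)² × Z_s = (2319/262)² × 8 = 627 Ω.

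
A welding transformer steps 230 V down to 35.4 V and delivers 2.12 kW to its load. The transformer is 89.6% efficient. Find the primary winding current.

I_p ≈ 10.3 A

P_in = P_out/η = 2120/0.896 = 2366.1 W.
I_p = P_in/V_p = 2366.1/230 = 10.3 A.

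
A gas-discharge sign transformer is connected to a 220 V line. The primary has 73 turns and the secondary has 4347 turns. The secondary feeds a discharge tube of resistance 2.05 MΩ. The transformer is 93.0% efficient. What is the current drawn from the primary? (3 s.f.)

V_s = 220 × 4347/73 = 13101 V.
I_s = V_s/R = 13101/(2.05×10^6) = 0.0063905 A.
P_out = V_s I_s = 13101 × 0.0063905 = 83.719 W.
P_in = P_out/η = 83.719/0.930 = 90.021 W.
I_p = P_in/V_p = 90.021/220 = 0.409 A.

I_p ≈ 0.409 A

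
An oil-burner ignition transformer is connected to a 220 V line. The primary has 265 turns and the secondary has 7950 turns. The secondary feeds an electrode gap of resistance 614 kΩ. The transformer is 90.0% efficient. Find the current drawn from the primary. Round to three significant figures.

I_p ≈ 0.358 A

V_s = 220 × 7950/265 = 6600.0 V.
I_s = V_s/R = 6600.0/614000 = 0.010749 A.
P_out = V_s I_s = 6600.0 × 0.010749 = 70.945 W.
P_in = P_out/η = 70.945/0.900 = 78.827 W.
I_p = P_in/V_p = 78.827/220 = 0.358 A.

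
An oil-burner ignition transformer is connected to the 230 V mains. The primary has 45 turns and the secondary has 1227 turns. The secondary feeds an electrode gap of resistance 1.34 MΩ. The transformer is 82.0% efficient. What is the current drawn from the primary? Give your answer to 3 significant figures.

V_s = 230 × 1227/45 = 6271.3 V.
I_s = V_s/R = 6271.3/(1.34×10^6) = 0.0046801 A.
P_out = V_s I_s = 6271.3 × 0.0046801 = 29.350 W.
P_in = P_out/η = 29.350/0.820 = 35.793 W.
I_p = P_in/V_p = 35.793/230 = 0.156 A.

I_p ≈ 0.156 A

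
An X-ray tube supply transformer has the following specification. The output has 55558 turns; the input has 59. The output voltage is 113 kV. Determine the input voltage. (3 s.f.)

V_in/V_out = N_in/N_out, so V_in = 113000 × 59/55558 = 120 V.

V_in ≈ 120 V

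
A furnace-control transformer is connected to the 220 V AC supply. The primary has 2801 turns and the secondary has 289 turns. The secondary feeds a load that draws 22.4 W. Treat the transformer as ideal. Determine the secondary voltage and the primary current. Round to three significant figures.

V_s ≈ 22.7 V, I_p ≈ 0.102 A

V_s = V_p × N_s/N_p = 220 × 289/2801 = 22.699 V.
I_s = P/V_s = 22.4/22.699 = 0.98683 A.
I_p = I_s × N_s/N_p = 0.98683 × 289/2801 = 0.102 A.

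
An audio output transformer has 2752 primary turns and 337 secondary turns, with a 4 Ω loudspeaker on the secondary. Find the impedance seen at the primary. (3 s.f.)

Z_p = (N_p/N_s)² × Z_s = (2752/337)² × 4 = 267 Ω.

Z_p ≈ 267 Ω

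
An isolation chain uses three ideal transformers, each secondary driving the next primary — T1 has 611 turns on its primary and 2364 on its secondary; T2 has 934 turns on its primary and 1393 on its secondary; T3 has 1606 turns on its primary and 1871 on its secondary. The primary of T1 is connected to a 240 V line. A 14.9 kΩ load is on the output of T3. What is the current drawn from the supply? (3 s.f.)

I_supply ≈ 0.728 A

After T1: V = 240.00 × 2364/611 = 928.58 V.
After T2: V = 928.58 × 1393/934 = 1384.9 V.
After T3: V = 1384.9 × 1871/1606 = 1613.4 V.
I_load = 1613.4/14900 = 0.10828 A, so P_out = 1613.4 × 0.10828 = 174.71 W.
All ideal ⇒ P_in = P_out, so I_supply = 174.71/240 = 0.728 A.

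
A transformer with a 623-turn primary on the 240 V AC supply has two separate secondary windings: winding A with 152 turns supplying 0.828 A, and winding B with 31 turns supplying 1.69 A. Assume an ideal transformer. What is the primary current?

I_p ≈ 0.286 A

V_A = 240 × 152/623 = 58.555 V; V_B = 240 × 31/623 = 11.942 V.
P_out = V_A I_A + V_B I_B = 58.555×0.828 + 11.942×1.69 = 48.484 + 20.182 = 68.666 W.
Ideal ⇒ P_in = P_out, so I_p = P_out/V_p = 68.666/240 = 0.286 A.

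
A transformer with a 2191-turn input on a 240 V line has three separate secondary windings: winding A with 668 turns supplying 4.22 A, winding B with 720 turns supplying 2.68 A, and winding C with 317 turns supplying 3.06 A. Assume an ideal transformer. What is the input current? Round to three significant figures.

V_A = 240 × 668/2191 = 73.172 V; V_B = 240 × 720/2191 = 78.868 V; V_C = 240 × 317/2191 = 34.724 V.
P_out = V_A I_A + V_B I_B + V_C I_C = 73.172×4.22 + 78.868×2.68 + 34.724×3.06 = 308.79 + 211.37 + 106.26 = 626.41 W.
Ideal ⇒ P_in = P_out, so I_in = P_out/V_in = 626.41/240 = 2.61 A.

I_in ≈ 2.61 A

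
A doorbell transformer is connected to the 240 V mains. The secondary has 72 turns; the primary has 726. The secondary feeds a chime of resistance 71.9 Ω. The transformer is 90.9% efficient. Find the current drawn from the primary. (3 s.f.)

I_p ≈ 0.0361 A

V_s = 240 × 72/726 = 23.802 V.
I_s = V_s/R = 23.802/71.9 = 0.33104 A.
P_out = V_s I_s = 23.802 × 0.33104 = 7.8793 W.
P_in = P_out/η = 7.8793/0.909 = 8.6681 W.
I_p = P_in/V_p = 8.6681/240 = 0.0361 A.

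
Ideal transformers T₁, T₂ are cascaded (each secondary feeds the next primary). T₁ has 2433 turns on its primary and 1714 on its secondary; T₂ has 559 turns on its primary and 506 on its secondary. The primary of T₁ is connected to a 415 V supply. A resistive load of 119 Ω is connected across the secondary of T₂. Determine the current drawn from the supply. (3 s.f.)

After T₁: V = 415.00 × 1714/2433 = 292.36 V.
After T₂: V = 292.36 × 506/559 = 264.64 V.
I_load = 264.64/119 = 2.2239 A, so P_out = 264.64 × 2.2239 = 588.52 W.
All ideal ⇒ P_in = P_out, so I_supply = 588.52/415 = 1.42 A.

I_supply ≈ 1.42 A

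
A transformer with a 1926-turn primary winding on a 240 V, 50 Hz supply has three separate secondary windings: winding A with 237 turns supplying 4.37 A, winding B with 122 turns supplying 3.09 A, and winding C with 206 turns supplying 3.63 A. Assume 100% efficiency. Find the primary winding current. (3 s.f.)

V_A = 240 × 237/1926 = 29.533 V; V_B = 240 × 122/1926 = 15.202 V; V_C = 240 × 206/1926 = 25.670 V.
P_out = V_A I_A + V_B I_B + V_C I_C = 29.533×4.37 + 15.202×3.09 + 25.670×3.63 = 129.06 + 46.976 + 93.181 = 269.21 W.
Ideal ⇒ P_in = P_out, so I_p = P_out/V_p = 269.21/240 = 1.12 A.

I_p ≈ 1.12 A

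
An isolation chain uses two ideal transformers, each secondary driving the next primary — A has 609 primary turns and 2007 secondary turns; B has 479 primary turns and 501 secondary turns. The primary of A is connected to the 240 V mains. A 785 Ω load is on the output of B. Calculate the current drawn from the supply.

After A: V = 240.00 × 2007/609 = 790.94 V.
After B: V = 790.94 × 501/479 = 827.26 V.
I_load = 827.26/785 = 1.0538 A, so P_out = 827.26 × 1.0538 = 871.80 W.
All ideal ⇒ P_in = P_out, so I_supply = 871.80/240 = 3.63 A.

I_supply ≈ 3.63 A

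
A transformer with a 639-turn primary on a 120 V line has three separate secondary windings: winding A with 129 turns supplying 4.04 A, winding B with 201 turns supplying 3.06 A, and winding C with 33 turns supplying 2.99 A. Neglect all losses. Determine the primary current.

I_p ≈ 1.93 A

V_A = 120 × 129/639 = 24.225 V; V_B = 120 × 201/639 = 37.746 V; V_C = 120 × 33/639 = 6.1972 V.
P_out = V_A I_A + V_B I_B + V_C I_C = 24.225×4.04 + 37.746×3.06 + 6.1972×2.99 = 97.870 + 115.50 + 18.530 = 231.90 W.
Ideal ⇒ P_in = P_out, so I_p = P_out/V_p = 231.90/120 = 1.93 A.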